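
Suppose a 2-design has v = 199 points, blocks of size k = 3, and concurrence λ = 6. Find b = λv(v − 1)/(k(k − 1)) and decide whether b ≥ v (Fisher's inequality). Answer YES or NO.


b = λv(v − 1)/(k(k − 1)) = 6·199·198/(3·2) = 236412/6 = 39402.
Compare with v = 199: b ≥ v, so Fisher's inequality holds.

YES


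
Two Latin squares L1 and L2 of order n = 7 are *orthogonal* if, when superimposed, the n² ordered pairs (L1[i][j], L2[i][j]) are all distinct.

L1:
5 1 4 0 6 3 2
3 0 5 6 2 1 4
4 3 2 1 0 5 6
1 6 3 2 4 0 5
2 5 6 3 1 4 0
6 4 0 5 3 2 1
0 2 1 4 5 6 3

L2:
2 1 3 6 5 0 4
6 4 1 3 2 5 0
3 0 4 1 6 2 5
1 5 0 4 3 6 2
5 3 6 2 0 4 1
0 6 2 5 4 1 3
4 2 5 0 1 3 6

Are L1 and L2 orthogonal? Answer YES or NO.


Form the n² = 49 superimposed pairs (L1[i][j], L2[i][j]), row by row (rows and columns indexed from 0):
row 0: (5,2) (1,1) (4,3) (0,6) (6,5) (3,0) (2,4)
row 1: (3,6) (0,4) (5,1) (6,3) (2,2) (1,5) (4,0)
row 2: (4,3) (3,0) (2,4) (1,1) (0,6) (5,2) (6,5)
row 3: (1,1) (6,5) (3,0) (2,4) (4,3) (0,6) (5,2)
row 4: (2,5) (5,3) (6,6) (3,2) (1,0) (4,4) (0,1)
row 5: (6,0) (4,6) (0,2) (5,5) (3,4) (2,1) (1,3)
row 6: (0,4) (2,2) (1,5) (4,0) (5,1) (6,3) (3,6)
Orthogonality requires all 49 pairs distinct.
But the pair (4,3) repeats: cell (0,2) has L1 = 4, L2 = 3, and cell (2,0) has L1 = 4, L2 = 3.
A repeated pair means some other pair never occurs (only 28 distinct pairs out of 49), so the squares are not orthogonal.
Conclusion: NO.

NO


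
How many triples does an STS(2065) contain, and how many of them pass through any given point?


An STS(v) is a 2-(v, 3, 1) BIBD: block size k = 3, λ = 1.
Replication: r(k − 1) = λ(v − 1) ⇒ r·2 = 2065 − 1 = 2064 ⇒ r = 1032.
Block count: bk = vr ⇒ b·3 = 2065·1032 = 2131080 ⇒ b = 710360.
(Check via b = v(v − 1)/6 = 2065·2064/6 = 4262160/6 = 710360.)

r = 1032, b = 710360.


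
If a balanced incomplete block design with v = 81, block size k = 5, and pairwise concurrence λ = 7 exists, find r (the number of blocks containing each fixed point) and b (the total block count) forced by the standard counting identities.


Any 2-(v, k, λ) BIBD satisfies two necessary conditions:
  (i)  Each point sits in r blocks, and counting incidences through any fixed point gives r(k − 1) = λ(v − 1), so r = λ(v − 1)/(k − 1).
  (ii) Total incidences bk = vr, so b = vr/k.
Step 1: r = λ(v − 1)/(k − 1) = 7·(81 − 1)/(5 − 1) = 7·80/4 = 560/4 = 140.
Step 2: b = vr/k = 81·140/5 = 11340/5 = 2268.
Check integrality: r = 140 ∈ Z ✓, b = 2268 ∈ Z ✓.
(These identities are necessary conditions: they determine r and b for any design with these parameters, but do not by themselves prove that one exists.)

r = 140, b = 2268.


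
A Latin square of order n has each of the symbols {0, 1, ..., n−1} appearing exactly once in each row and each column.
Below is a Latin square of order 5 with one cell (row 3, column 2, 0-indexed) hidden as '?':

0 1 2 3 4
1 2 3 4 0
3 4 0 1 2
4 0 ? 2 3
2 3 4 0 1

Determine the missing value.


Row 3 contains symbols [0, 2, 3, 4] — missing [1].
Column 2 contains symbols [0, 2, 3, 4] — missing [1].
The missing symbol must appear in both missing sets; intersection = [1].
Therefore the hidden value is 1.

Missing value = 1.


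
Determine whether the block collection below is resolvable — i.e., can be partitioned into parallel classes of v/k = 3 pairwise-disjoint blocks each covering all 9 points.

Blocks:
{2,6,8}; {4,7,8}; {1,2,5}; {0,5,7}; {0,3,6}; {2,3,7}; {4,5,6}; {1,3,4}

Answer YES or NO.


v = 9, block size k = 3, number of blocks = 8.
For resolvability, blocks must partition into parallel classes of size v/k = 3.
Total blocks must therefore be a multiple of 3: 8 = 3·2 + 2 ⇒ not divisible ✗.
Resolvable? NO.

NO


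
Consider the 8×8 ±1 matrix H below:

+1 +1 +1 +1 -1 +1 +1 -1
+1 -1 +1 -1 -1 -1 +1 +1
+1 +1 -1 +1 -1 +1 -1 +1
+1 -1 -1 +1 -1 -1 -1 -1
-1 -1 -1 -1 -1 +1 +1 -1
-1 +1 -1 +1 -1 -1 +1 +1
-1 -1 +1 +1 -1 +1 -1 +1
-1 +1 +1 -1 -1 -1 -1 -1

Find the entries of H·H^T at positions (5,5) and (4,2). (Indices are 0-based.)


Row 2 of H: [1, 1, -1, 1, -1, 1, -1, 1].
Row 4 of H: [-1, -1, -1, -1, -1, 1, 1, -1].
Row 5 of H: [-1, 1, -1, 1, -1, -1, 1, 1].
(H·H^T)[5][5] = Σ_j H[5][j]·H[5][j] = (-1)² + (1)² + (-1)² + (1)² + (-1)² + (-1)² + (1)² + (1)² = 1 + 1 + 1 + 1 + 1 + 1 + 1 + 1 = 8.
(H·H^T)[4][2] = Σ_j H[4][j]·H[2][j] = (-1)·(1) + (-1)·(1) + (-1)·(-1) + (-1)·(1) + (-1)·(-1) + (1)·(1) + (1)·(-1) + (-1)·(1) = -1 + -1 + 1 + -1 + 1 + 1 + -1 + -1 = -2.
Rows 4 and 2 are not orthogonal (dot product = -2 ≠ 0), so H is not a Hadamard matrix.

(5,5) entry = 8; (4,2) entry = -2.


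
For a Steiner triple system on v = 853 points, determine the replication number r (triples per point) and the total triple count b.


An STS(v) is a 2-(v, 3, 1) BIBD: block size k = 3, λ = 1.
Replication: r(k − 1) = λ(v − 1) ⇒ r·2 = 853 − 1 = 852 ⇒ r = 426.
Block count: b = v(v − 1)/6 = 853·852/6 = 726756/6 = 121126.
(Check via bk = vr: 121126·3 = 363378 = 853·426 = 363378 ✓.)

r = 426, b = 121126.


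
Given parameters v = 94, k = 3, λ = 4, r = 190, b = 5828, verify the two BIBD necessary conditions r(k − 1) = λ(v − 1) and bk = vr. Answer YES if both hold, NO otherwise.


Condition (i): r(k − 1) = 190·2 = 380; λ(v − 1) = 4·93 = 372. Match? NO.
Condition (ii): bk = 5828·3 = 17484; vr = 94·190 = 17860. Match? NO.
Both conditions hold? NO.

NO


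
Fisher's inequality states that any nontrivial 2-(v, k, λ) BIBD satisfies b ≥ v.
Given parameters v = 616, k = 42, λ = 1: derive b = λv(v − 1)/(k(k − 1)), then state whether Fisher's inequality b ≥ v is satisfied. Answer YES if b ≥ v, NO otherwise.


b = λv(v − 1)/(k(k − 1)) = 1·616·615/(42·41) = 378840/1722 = 220.
Compare with v = 616: b < v, so Fisher's inequality fails.

NO


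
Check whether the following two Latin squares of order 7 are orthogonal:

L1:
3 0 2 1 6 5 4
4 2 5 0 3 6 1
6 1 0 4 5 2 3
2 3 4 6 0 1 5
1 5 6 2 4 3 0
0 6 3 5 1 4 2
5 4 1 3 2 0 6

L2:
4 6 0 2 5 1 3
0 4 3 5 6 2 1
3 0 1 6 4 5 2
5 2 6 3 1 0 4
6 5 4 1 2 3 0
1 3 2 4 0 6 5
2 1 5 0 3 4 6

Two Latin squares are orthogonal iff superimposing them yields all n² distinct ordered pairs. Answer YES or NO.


Form the n² = 49 superimposed pairs (L1[i][j], L2[i][j]), row by row (rows and columns indexed from 0):
row 0: (3,4) (0,6) (2,0) (1,2) (6,5) (5,1) (4,3)
row 1: (4,0) (2,4) (5,3) (0,5) (3,6) (6,2) (1,1)
row 2: (6,3) (1,0) (0,1) (4,6) (5,4) (2,5) (3,2)
row 3: (2,5) (3,2) (4,6) (6,3) (0,1) (1,0) (5,4)
row 4: (1,6) (5,5) (6,4) (2,1) (4,2) (3,3) (0,0)
row 5: (0,1) (6,3) (3,2) (5,4) (1,0) (4,6) (2,5)
row 6: (5,2) (4,1) (1,5) (3,0) (2,3) (0,4) (6,6)
Orthogonality requires all 49 pairs distinct.
But the pair (2,5) repeats: cell (2,5) has L1 = 2, L2 = 5, and cell (3,0) has L1 = 2, L2 = 5.
A repeated pair means some other pair never occurs (only 35 distinct pairs out of 49), so the squares are not orthogonal.
Conclusion: NO.

NO


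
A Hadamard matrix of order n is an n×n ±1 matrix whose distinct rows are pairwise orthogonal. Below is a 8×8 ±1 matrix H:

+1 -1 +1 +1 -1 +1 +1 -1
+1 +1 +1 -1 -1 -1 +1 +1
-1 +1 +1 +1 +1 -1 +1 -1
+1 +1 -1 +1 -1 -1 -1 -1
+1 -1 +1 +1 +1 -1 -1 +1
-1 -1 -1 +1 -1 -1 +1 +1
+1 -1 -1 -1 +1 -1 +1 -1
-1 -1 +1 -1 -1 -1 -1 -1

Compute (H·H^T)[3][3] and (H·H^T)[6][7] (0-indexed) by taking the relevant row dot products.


Row 3 of H: [1, 1, -1, 1, -1, -1, -1, -1].
Row 6 of H: [1, -1, -1, -1, 1, -1, 1, -1].
Row 7 of H: [-1, -1, 1, -1, -1, -1, -1, -1].
(H·H^T)[3][3] = Σ_j H[3][j]·H[3][j] = (1)² + (1)² + (-1)² + (1)² + (-1)² + (-1)² + (-1)² + (-1)² = 1 + 1 + 1 + 1 + 1 + 1 + 1 + 1 = 8.
(H·H^T)[6][7] = Σ_j H[6][j]·H[7][j] = (1)·(-1) + (-1)·(-1) + (-1)·(1) + (-1)·(-1) + (1)·(-1) + (-1)·(-1) + (1)·(-1) + (-1)·(-1) = -1 + 1 + -1 + 1 + -1 + 1 + -1 + 1 = 0.
So rows 6 and 7 are orthogonal; the diagonal entry equals n = 8.

(3,3) entry = 8; (6,7) entry = 0.


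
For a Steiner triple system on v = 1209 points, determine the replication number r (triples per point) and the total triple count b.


An STS(v) is a 2-(v, 3, 1) BIBD: block size k = 3, λ = 1.
Replication: r(k − 1) = λ(v − 1) ⇒ r·2 = 1209 − 1 = 1208 ⇒ r = 604.
Block count: bk = vr ⇒ b·3 = 1209·604 = 730236 ⇒ b = 243412.
(Check via b = v(v − 1)/6 = 1209·1208/6 = 1460472/6 = 243412.)

r = 604, b = 243412.


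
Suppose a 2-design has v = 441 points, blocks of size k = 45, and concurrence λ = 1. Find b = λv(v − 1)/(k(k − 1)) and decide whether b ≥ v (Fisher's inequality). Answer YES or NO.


b = λv(v − 1)/(k(k − 1)) = 1·441·440/(45·44) = 194040/1980 = 98.
Compare with v = 441: b < v, so Fisher's inequality fails.

NO


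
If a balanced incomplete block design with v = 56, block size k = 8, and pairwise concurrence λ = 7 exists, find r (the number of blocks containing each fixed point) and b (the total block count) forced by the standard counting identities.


Any 2-(v, k, λ) BIBD satisfies two necessary conditions:
  (i)  Each point sits in r blocks, and counting incidences through any fixed point gives r(k − 1) = λ(v − 1), so r = λ(v − 1)/(k − 1).
  (ii) Total incidences bk = vr, so b = vr/k.
Step 1: r = λ(v − 1)/(k − 1) = 7·(56 − 1)/(8 − 1) = 7·55/7 = 385/7 = 55.
Step 2: b = vr/k = 56·55/8 = 3080/8 = 385.
Check integrality: r = 55 ∈ Z ✓, b = 385 ∈ Z ✓.
(These identities are necessary conditions: they determine r and b for any design with these parameters, but do not by themselves prove that one exists.)

r = 55, b = 385.


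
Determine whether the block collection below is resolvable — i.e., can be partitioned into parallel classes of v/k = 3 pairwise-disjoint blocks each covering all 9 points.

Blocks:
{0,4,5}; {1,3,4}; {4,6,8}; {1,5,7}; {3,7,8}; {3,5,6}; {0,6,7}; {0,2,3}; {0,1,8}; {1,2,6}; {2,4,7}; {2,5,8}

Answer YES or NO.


v = 9, block size k = 3, number of blocks = 12.
For resolvability, blocks must partition into parallel classes of size v/k = 3.
Total blocks must therefore be a multiple of 3: 12 = 3·4 + 0 ⇒ divisible ✓.
Greedy packing gives 4 candidate class(es). Each should be a full parallel class (size 3, covers all 9 points).
  Class 1 (3 blocks): {0,4,5}; {3,7,8}; {1,2,6}. Points covered: [0, 1, 2, 3, 4, 5, 6, 7, 8].
  Class 2 (3 blocks): {1,3,4}; {0,6,7}; {2,5,8}. Points covered: [0, 1, 2, 3, 4, 5, 6, 7, 8].
  Class 3 (3 blocks): {4,6,8}; {1,5,7}; {0,2,3}. Points covered: [0, 1, 2, 3, 4, 5, 6, 7, 8].
  Class 4 (3 blocks): {3,5,6}; {0,1,8}; {2,4,7}. Points covered: [0, 1, 2, 3, 4, 5, 6, 7, 8].
All classes full (size 3)? YES. All classes cover every point? YES.
Resolvable? YES.

YES


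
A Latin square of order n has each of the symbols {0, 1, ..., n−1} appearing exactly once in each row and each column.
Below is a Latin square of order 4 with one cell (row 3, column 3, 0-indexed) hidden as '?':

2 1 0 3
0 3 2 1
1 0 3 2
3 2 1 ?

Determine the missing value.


Row 3 contains symbols [1, 2, 3] — missing [0].
Column 3 contains symbols [1, 2, 3] — missing [0].
The missing symbol must appear in both missing sets; intersection = [0].
Therefore the hidden value is 0.

Missing value = 0.


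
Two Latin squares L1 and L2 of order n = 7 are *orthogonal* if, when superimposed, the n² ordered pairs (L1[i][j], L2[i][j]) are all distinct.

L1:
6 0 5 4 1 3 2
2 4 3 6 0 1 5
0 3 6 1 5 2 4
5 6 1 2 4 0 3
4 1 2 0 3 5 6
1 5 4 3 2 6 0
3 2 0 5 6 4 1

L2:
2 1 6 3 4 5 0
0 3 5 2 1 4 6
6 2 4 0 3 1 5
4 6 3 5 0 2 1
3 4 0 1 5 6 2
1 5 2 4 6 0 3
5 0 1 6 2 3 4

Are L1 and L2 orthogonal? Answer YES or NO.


Form the n² = 49 superimposed pairs (L1[i][j], L2[i][j]), row by row (rows and columns indexed from 0):
row 0: (6,2) (0,1) (5,6) (4,3) (1,4) (3,5) (2,0)
row 1: (2,0) (4,3) (3,5) (6,2) (0,1) (1,4) (5,6)
row 2: (0,6) (3,2) (6,4) (1,0) (5,3) (2,1) (4,5)
row 3: (5,4) (6,6) (1,3) (2,5) (4,0) (0,2) (3,1)
row 4: (4,3) (1,4) (2,0) (0,1) (3,5) (5,6) (6,2)
row 5: (1,1) (5,5) (4,2) (3,4) (2,6) (6,0) (0,3)
row 6: (3,5) (2,0) (0,1) (5,6) (6,2) (4,3) (1,4)
Orthogonality requires all 49 pairs distinct.
But the pair (2,0) repeats: cell (0,6) has L1 = 2, L2 = 0, and cell (1,0) has L1 = 2, L2 = 0.
A repeated pair means some other pair never occurs (only 28 distinct pairs out of 49), so the squares are not orthogonal.
Conclusion: NO.

NO


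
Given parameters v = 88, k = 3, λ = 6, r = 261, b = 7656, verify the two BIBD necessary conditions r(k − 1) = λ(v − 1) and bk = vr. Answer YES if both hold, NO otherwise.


Condition (i): r(k − 1) = 261·2 = 522; λ(v − 1) = 6·87 = 522. Match? YES.
Condition (ii): bk = 7656·3 = 22968; vr = 88·261 = 22968. Match? YES.
Both conditions hold? YES.

YES


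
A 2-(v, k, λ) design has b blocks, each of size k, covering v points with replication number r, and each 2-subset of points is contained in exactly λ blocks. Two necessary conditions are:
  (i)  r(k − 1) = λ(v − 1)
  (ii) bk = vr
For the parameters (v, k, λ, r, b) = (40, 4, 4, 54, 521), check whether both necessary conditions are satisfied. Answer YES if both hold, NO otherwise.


Condition (i): r(k − 1) = 54·3 = 162; λ(v − 1) = 4·39 = 156. Match? NO.
Condition (ii): bk = 521·4 = 2084; vr = 40·54 = 2160. Match? NO.
Both conditions hold? NO.

NO


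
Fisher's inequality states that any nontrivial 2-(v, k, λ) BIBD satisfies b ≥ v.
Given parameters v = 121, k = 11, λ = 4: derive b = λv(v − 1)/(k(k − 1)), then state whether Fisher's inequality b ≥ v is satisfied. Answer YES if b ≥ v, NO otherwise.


b = λv(v − 1)/(k(k − 1)) = 4·121·120/(11·10) = 58080/110 = 528.
Compare with v = 121: b ≥ v, so Fisher's inequality holds.

YES


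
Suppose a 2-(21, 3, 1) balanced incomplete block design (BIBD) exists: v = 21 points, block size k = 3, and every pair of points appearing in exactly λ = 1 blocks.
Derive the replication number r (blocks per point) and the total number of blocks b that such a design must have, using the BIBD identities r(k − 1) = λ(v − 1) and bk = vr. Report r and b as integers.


Any 2-(v, k, λ) BIBD satisfies two necessary conditions:
  (i)  Each point sits in r blocks, and counting incidences through any fixed point gives r(k − 1) = λ(v − 1), so r = λ(v − 1)/(k − 1).
  (ii) Total incidences bk = vr, so b = vr/k.
Step 1: r = λ(v − 1)/(k − 1) = 1·(21 − 1)/(3 − 1) = 1·20/2 = 20/2 = 10.
Step 2: b = vr/k = 21·10/3 = 210/3 = 70.
Check integrality: r = 10 ∈ Z ✓, b = 70 ∈ Z ✓.
(These identities are necessary conditions: they determine r and b for any design with these parameters, but do not by themselves prove that one exists.)

r = 10, b = 70.


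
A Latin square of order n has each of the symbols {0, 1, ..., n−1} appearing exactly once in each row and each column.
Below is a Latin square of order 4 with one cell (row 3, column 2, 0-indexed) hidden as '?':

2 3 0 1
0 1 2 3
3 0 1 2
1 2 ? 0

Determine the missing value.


Row 3 contains symbols [0, 1, 2] — missing [3].
Column 2 contains symbols [0, 1, 2] — missing [3].
The missing symbol must appear in both missing sets; intersection = [3].
Therefore the hidden value is 3.

Missing value = 3.


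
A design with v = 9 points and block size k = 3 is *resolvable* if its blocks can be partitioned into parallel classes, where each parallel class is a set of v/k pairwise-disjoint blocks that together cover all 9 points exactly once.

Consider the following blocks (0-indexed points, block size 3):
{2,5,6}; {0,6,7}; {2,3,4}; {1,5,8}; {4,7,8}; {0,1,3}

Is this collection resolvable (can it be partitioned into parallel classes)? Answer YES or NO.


v = 9, block size k = 3, number of blocks = 6.
For resolvability, blocks must partition into parallel classes of size v/k = 3.
Total blocks must therefore be a multiple of 3: 6 = 3·2 + 0 ⇒ divisible ✓.
Greedy packing gives 2 candidate class(es). Each should be a full parallel class (size 3, covers all 9 points).
  Class 1 (3 blocks): {2,5,6}; {4,7,8}; {0,1,3}. Points covered: [0, 1, 2, 3, 4, 5, 6, 7, 8].
  Class 2 (3 blocks): {0,6,7}; {2,3,4}; {1,5,8}. Points covered: [0, 1, 2, 3, 4, 5, 6, 7, 8].
All classes full (size 3)? YES. All classes cover every point? YES.
Resolvable? YES.

YES


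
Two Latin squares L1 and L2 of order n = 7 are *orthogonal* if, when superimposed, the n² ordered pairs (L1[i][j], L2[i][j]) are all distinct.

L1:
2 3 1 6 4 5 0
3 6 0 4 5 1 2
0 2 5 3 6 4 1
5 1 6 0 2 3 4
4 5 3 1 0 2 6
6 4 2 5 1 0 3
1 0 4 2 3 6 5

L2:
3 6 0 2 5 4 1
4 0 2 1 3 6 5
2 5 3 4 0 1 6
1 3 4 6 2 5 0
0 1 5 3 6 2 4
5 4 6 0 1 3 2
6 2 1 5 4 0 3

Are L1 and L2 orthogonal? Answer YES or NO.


Form the n² = 49 superimposed pairs (L1[i][j], L2[i][j]), row by row (rows and columns indexed from 0):
row 0: (2,3) (3,6) (1,0) (6,2) (4,5) (5,4) (0,1)
row 1: (3,4) (6,0) (0,2) (4,1) (5,3) (1,6) (2,5)
row 2: (0,2) (2,5) (5,3) (3,4) (6,0) (4,1) (1,6)
row 3: (5,1) (1,3) (6,4) (0,6) (2,2) (3,5) (4,0)
row 4: (4,0) (5,1) (3,5) (1,3) (0,6) (2,2) (6,4)
row 5: (6,5) (4,4) (2,6) (5,0) (1,1) (0,3) (3,2)
row 6: (1,6) (0,2) (4,1) (2,5) (3,4) (6,0) (5,3)
Orthogonality requires all 49 pairs distinct.
But the pair (0,2) repeats: cell (1,2) has L1 = 0, L2 = 2, and cell (2,0) has L1 = 0, L2 = 2.
A repeated pair means some other pair never occurs (only 28 distinct pairs out of 49), so the squares are not orthogonal.
Conclusion: NO.

NO


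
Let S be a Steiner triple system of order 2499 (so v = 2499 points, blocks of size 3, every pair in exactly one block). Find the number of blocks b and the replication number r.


An STS(v) is a 2-(v, 3, 1) BIBD: block size k = 3, λ = 1.
Replication: r(k − 1) = λ(v − 1) ⇒ r·2 = 2499 − 1 = 2498 ⇒ r = 1249.
Block count: bk = vr ⇒ b·3 = 2499·1249 = 3121251 ⇒ b = 1040417.
(Check via b = v(v − 1)/6 = 2499·2498/6 = 6242502/6 = 1040417.)

r = 1249, b = 1040417.


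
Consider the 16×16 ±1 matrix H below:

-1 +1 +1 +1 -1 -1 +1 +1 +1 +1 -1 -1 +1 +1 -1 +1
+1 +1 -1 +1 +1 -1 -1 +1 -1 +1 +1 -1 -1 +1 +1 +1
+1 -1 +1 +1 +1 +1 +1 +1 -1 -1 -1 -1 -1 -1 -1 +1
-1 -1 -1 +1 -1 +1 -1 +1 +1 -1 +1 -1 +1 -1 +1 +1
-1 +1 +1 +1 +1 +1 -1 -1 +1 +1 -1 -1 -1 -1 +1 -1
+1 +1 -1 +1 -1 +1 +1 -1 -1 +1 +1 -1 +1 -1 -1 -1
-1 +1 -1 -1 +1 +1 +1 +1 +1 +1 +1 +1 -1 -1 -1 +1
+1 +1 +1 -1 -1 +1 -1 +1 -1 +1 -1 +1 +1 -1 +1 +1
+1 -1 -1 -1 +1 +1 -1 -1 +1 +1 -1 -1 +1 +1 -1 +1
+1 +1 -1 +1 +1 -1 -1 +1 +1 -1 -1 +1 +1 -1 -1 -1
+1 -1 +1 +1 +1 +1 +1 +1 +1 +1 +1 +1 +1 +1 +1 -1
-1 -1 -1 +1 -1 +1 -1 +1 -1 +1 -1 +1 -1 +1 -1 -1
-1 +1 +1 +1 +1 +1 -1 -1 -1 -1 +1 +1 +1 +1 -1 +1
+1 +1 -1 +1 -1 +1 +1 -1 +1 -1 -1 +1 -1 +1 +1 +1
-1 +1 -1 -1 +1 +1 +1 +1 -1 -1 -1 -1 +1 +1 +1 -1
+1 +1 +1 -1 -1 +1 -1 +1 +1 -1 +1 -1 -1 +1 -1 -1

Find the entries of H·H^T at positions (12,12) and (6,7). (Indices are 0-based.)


Row 6 of H: [-1, 1, -1, -1, 1, 1, 1, 1, 1, 1, 1, 1, -1, -1, -1, 1].
Row 7 of H: [1, 1, 1, -1, -1, 1, -1, 1, -1, 1, -1, 1, 1, -1, 1, 1].
Row 12 of H: [-1, 1, 1, 1, 1, 1, -1, -1, -1, -1, 1, 1, 1, 1, -1, 1].
(H·H^T)[12][12] = Σ_j H[12][j]·H[12][j] = (-1)² + (1)² + (1)² + (1)² + (1)² + (1)² + (-1)² + (-1)² + (-1)² + (-1)² + (1)² + (1)² + (1)² + (1)² + (-1)² + (1)² = 1 + 1 + 1 + 1 + 1 + 1 + 1 + 1 + 1 + 1 + 1 + 1 + 1 + 1 + 1 + 1 = 16.
(H·H^T)[6][7] = Σ_j H[6][j]·H[7][j] = (-1)·(1) + (1)·(1) + (-1)·(1) + (-1)·(-1) + (1)·(-1) + (1)·(1) + (1)·(-1) + (1)·(1) + (1)·(-1) + (1)·(1) + (1)·(-1) + (1)·(1) + (-1)·(1) + (-1)·(-1) + (-1)·(1) + (1)·(1) = -1 + 1 + -1 + 1 + -1 + 1 + -1 + 1 + -1 + 1 + -1 + 1 + -1 + 1 + -1 + 1 = 0.
So rows 6 and 7 are orthogonal; the diagonal entry equals n = 16.

(12,12) entry = 16; (6,7) entry = 0.


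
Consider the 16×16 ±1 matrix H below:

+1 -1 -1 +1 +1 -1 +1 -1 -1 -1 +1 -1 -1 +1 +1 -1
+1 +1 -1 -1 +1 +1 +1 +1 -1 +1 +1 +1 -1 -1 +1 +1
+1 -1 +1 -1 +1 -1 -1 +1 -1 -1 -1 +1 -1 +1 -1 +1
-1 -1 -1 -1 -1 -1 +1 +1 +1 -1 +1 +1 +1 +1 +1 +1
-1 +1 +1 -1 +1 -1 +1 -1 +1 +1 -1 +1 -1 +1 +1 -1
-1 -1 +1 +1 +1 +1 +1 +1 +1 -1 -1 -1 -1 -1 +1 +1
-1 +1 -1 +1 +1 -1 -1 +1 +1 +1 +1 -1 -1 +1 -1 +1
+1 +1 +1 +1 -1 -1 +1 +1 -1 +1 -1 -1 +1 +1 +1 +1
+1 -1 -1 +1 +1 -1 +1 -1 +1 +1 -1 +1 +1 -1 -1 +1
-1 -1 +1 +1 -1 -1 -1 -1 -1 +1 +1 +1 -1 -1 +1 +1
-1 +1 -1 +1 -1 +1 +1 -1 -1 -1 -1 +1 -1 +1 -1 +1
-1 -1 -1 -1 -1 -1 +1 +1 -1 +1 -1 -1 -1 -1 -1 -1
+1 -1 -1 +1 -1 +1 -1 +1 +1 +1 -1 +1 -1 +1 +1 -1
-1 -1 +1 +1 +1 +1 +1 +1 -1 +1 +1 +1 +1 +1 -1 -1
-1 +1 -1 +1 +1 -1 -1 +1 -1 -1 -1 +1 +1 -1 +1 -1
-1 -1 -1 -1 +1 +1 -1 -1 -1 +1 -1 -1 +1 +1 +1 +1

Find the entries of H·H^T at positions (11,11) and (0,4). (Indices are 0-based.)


Row 0 of H: [1, -1, -1, 1, 1, -1, 1, -1, -1, -1, 1, -1, -1, 1, 1, -1].
Row 4 of H: [-1, 1, 1, -1, 1, -1, 1, -1, 1, 1, -1, 1, -1, 1, 1, -1].
Row 11 of H: [-1, -1, -1, -1, -1, -1, 1, 1, -1, 1, -1, -1, -1, -1, -1, -1].
(H·H^T)[11][11] = Σ_j H[11][j]·H[11][j] = (-1)² + (-1)² + (-1)² + (-1)² + (-1)² + (-1)² + (1)² + (1)² + (-1)² + (1)² + (-1)² + (-1)² + (-1)² + (-1)² + (-1)² + (-1)² = 1 + 1 + 1 + 1 + 1 + 1 + 1 + 1 + 1 + 1 + 1 + 1 + 1 + 1 + 1 + 1 = 16.
(H·H^T)[0][4] = Σ_j H[0][j]·H[4][j] = (1)·(-1) + (-1)·(1) + (-1)·(1) + (1)·(-1) + (1)·(1) + (-1)·(-1) + (1)·(1) + (-1)·(-1) + (-1)·(1) + (-1)·(1) + (1)·(-1) + (-1)·(1) + (-1)·(-1) + (1)·(1) + (1)·(1) + (-1)·(-1) = -1 + -1 + -1 + -1 + 1 + 1 + 1 + 1 + -1 + -1 + -1 + -1 + 1 + 1 + 1 + 1 = 0.
So rows 0 and 4 are orthogonal; the diagonal entry equals n = 16.

(11,11) entry = 16; (0,4) entry = 0.


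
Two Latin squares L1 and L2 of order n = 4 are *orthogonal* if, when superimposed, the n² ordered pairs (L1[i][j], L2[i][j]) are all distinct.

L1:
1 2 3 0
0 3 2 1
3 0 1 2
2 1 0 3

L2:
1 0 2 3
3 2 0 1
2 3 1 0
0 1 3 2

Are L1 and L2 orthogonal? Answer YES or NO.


Form the n² = 16 superimposed pairs (L1[i][j], L2[i][j]), row by row (rows and columns indexed from 0):
row 0: (1,1) (2,0) (3,2) (0,3)
row 1: (0,3) (3,2) (2,0) (1,1)
row 2: (3,2) (0,3) (1,1) (2,0)
row 3: (2,0) (1,1) (0,3) (3,2)
Orthogonality requires all 16 pairs distinct.
But the pair (0,3) repeats: cell (0,3) has L1 = 0, L2 = 3, and cell (1,0) has L1 = 0, L2 = 3.
A repeated pair means some other pair never occurs (only 4 distinct pairs out of 16), so the squares are not orthogonal.
Conclusion: NO.

NO


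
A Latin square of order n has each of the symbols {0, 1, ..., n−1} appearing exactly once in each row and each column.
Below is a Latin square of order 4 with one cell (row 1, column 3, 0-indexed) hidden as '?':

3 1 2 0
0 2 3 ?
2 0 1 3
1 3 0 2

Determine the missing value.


Row 1 contains symbols [0, 2, 3] — missing [1].
Column 3 contains symbols [0, 2, 3] — missing [1].
The missing symbol must appear in both missing sets; intersection = [1].
Therefore the hidden value is 1.

Missing value = 1.


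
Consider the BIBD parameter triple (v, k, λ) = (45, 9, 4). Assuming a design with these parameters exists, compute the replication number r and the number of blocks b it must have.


Any 2-(v, k, λ) BIBD satisfies two necessary conditions:
  (i)  Each point sits in r blocks, and counting incidences through any fixed point gives r(k − 1) = λ(v − 1), so r = λ(v − 1)/(k − 1).
  (ii) Total incidences bk = vr, so b = vr/k.
Step 1: r = λ(v − 1)/(k − 1) = 4·(45 − 1)/(9 − 1) = 4·44/8 = 176/8 = 22.
Step 2: b = vr/k = 45·22/9 = 990/9 = 110.
Check integrality: r = 22 ∈ Z ✓, b = 110 ∈ Z ✓.
(These identities are necessary conditions: they determine r and b for any design with these parameters, but do not by themselves prove that one exists.)

r = 22, b = 110.


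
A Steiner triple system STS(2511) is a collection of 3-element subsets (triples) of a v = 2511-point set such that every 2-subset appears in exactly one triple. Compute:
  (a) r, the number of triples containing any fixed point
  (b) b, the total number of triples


An STS(v) is a 2-(v, 3, 1) BIBD: block size k = 3, λ = 1.
Replication: r(k − 1) = λ(v − 1) ⇒ r·2 = 2511 − 1 = 2510 ⇒ r = 1255.
Block count: bk = vr ⇒ b·3 = 2511·1255 = 3151305 ⇒ b = 1050435.
(Check via b = v(v − 1)/6 = 2511·2510/6 = 6302610/6 = 1050435.)

r = 1255, b = 1050435.


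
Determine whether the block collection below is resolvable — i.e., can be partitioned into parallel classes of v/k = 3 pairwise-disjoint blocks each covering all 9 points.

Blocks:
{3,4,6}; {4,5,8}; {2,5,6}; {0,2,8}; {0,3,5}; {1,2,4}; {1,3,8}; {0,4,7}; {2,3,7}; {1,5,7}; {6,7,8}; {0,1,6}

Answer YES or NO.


v = 9, block size k = 3, number of blocks = 12.
For resolvability, blocks must partition into parallel classes of size v/k = 3.
Total blocks must therefore be a multiple of 3: 12 = 3·4 + 0 ⇒ divisible ✓.
Greedy packing gives 4 candidate class(es). Each should be a full parallel class (size 3, covers all 9 points).
  Class 1 (3 blocks): {3,4,6}; {0,2,8}; {1,5,7}. Points covered: [0, 1, 2, 3, 4, 5, 6, 7, 8].
  Class 2 (3 blocks): {4,5,8}; {2,3,7}; {0,1,6}. Points covered: [0, 1, 2, 3, 4, 5, 6, 7, 8].
  Class 3 (3 blocks): {2,5,6}; {1,3,8}; {0,4,7}. Points covered: [0, 1, 2, 3, 4, 5, 6, 7, 8].
  Class 4 (3 blocks): {0,3,5}; {1,2,4}; {6,7,8}. Points covered: [0, 1, 2, 3, 4, 5, 6, 7, 8].
All classes full (size 3)? YES. All classes cover every point? YES.
Resolvable? YES.

YES


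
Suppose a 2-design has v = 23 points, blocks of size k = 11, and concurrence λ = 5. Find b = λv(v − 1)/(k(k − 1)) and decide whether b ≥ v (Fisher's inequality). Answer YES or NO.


b = λv(v − 1)/(k(k − 1)) = 5·23·22/(11·10) = 2530/110 = 23.
Compare with v = 23: b ≥ v, so Fisher's inequality holds.

YES


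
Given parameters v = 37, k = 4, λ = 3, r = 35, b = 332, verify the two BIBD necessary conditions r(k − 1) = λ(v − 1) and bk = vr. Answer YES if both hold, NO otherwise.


Condition (i): r(k − 1) = 35·3 = 105; λ(v − 1) = 3·36 = 108. Match? NO.
Condition (ii): bk = 332·4 = 1328; vr = 37·35 = 1295. Match? NO.
Both conditions hold? NO.

NO


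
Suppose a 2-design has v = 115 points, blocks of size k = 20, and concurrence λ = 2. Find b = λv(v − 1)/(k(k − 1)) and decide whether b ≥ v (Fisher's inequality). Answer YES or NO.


b = λv(v − 1)/(k(k − 1)) = 2·115·114/(20·19) = 26220/380 = 69.
Compare with v = 115: b < v, so Fisher's inequality fails.

NO


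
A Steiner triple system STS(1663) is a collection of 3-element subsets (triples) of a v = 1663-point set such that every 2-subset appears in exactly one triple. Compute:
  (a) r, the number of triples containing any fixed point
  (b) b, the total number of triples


An STS(v) is a 2-(v, 3, 1) BIBD: block size k = 3, λ = 1.
Replication: r(k − 1) = λ(v − 1) ⇒ r·2 = 1663 − 1 = 1662 ⇒ r = 831.
Block count: bk = vr ⇒ b·3 = 1663·831 = 1381953 ⇒ b = 460651.

r = 831, b = 460651.


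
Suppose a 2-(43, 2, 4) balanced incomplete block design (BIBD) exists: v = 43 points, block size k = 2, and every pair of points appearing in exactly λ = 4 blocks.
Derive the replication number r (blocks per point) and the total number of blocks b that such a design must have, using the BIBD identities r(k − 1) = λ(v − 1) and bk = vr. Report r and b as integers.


Any 2-(v, k, λ) BIBD satisfies two necessary conditions:
  (i)  Each point sits in r blocks, and counting incidences through any fixed point gives r(k − 1) = λ(v − 1), so r = λ(v − 1)/(k − 1).
  (ii) Total incidences bk = vr, so b = vr/k.
Step 1: r = λ(v − 1)/(k − 1) = 4·(43 − 1)/(2 − 1) = 4·42/1 = 168/1 = 168.
Step 2: b = vr/k = 43·168/2 = 7224/2 = 3612.
Check integrality: r = 168 ∈ Z ✓, b = 3612 ∈ Z ✓.
(These identities are necessary conditions: they determine r and b for any design with these parameters, but do not by themselves prove that one exists.)

r = 168, b = 3612.


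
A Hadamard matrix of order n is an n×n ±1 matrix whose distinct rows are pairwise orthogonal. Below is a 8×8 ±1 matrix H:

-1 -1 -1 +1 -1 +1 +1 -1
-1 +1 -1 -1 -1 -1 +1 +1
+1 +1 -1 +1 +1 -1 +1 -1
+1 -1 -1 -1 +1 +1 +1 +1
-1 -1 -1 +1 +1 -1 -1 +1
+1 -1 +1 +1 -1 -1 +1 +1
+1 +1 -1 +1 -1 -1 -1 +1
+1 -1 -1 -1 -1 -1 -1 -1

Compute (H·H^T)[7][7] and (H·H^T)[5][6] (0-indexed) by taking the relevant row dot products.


Row 5 of H: [1, -1, 1, 1, -1, -1, 1, 1].
Row 6 of H: [1, 1, -1, 1, -1, -1, -1, 1].
Row 7 of H: [1, -1, -1, -1, -1, -1, -1, -1].
(H·H^T)[7][7] = Σ_j H[7][j]·H[7][j] = (1)² + (-1)² + (-1)² + (-1)² + (-1)² + (-1)² + (-1)² + (-1)² = 1 + 1 + 1 + 1 + 1 + 1 + 1 + 1 = 8.
(H·H^T)[5][6] = Σ_j H[5][j]·H[6][j] = (1)·(1) + (-1)·(1) + (1)·(-1) + (1)·(1) + (-1)·(-1) + (-1)·(-1) + (1)·(-1) + (1)·(1) = 1 + -1 + -1 + 1 + 1 + 1 + -1 + 1 = 2.
Rows 5 and 6 are not orthogonal (dot product = 2 ≠ 0), so H is not a Hadamard matrix.

(7,7) entry = 8; (5,6) entry = 2.


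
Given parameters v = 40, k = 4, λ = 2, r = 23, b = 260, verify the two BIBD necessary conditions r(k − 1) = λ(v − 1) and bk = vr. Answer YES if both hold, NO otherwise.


Condition (i): r(k − 1) = 23·3 = 69; λ(v − 1) = 2·39 = 78. Match? NO.
Condition (ii): bk = 260·4 = 1040; vr = 40·23 = 920. Match? NO.
Both conditions hold? NO.

NO


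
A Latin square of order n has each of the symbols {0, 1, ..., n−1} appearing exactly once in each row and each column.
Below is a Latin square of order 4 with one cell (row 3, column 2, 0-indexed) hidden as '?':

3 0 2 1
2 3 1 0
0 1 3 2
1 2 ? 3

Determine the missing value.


Row 3 contains symbols [1, 2, 3] — missing [0].
Column 2 contains symbols [1, 2, 3] — missing [0].
The missing symbol must appear in both missing sets; intersection = [0].
Therefore the hidden value is 0.

Missing value = 0.


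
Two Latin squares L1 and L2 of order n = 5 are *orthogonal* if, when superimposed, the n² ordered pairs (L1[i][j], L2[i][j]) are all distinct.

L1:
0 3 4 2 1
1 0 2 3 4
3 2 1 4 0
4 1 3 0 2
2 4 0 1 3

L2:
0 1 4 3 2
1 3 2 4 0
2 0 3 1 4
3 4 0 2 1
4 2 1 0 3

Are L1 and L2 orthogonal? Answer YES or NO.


Form the n² = 25 superimposed pairs (L1[i][j], L2[i][j]), row by row (rows and columns indexed from 0):
row 0: (0,0) (3,1) (4,4) (2,3) (1,2)
row 1: (1,1) (0,3) (2,2) (3,4) (4,0)
row 2: (3,2) (2,0) (1,3) (4,1) (0,4)
row 3: (4,3) (1,4) (3,0) (0,2) (2,1)
row 4: (2,4) (4,2) (0,1) (1,0) (3,3)
Orthogonality requires all 25 pairs distinct.
Check by first coordinate: for each symbol s of L1, list the L2 entries in the n cells where L1 = s; they must all differ.
  L1 = 0: L2 entries (in reading order) 0, 3, 4, 2, 1 — all 5 distinct ✓
  L1 = 1: L2 entries (in reading order) 2, 1, 3, 4, 0 — all 5 distinct ✓
  L1 = 2: L2 entries (in reading order) 3, 2, 0, 1, 4 — all 5 distinct ✓
  L1 = 3: L2 entries (in reading order) 1, 4, 2, 0, 3 — all 5 distinct ✓
  L1 = 4: L2 entries (in reading order) 4, 0, 1, 3, 2 — all 5 distinct ✓
Every symbol of L1 meets every symbol of L2 exactly once, so all 25 pairs are distinct (25 of 25).
Conclusion: YES.

YES


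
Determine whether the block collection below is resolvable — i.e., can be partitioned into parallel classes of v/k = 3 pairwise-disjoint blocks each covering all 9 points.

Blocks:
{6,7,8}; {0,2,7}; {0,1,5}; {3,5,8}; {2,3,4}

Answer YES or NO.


v = 9, block size k = 3, number of blocks = 5.
For resolvability, blocks must partition into parallel classes of size v/k = 3.
Total blocks must therefore be a multiple of 3: 5 = 3·1 + 2 ⇒ not divisible ✗.
Resolvable? NO.

NO


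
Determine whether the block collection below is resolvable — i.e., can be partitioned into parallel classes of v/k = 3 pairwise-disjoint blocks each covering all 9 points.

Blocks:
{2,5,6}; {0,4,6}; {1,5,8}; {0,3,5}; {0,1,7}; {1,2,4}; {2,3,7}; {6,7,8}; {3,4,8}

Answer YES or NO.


v = 9, block size k = 3, number of blocks = 9.
For resolvability, blocks must partition into parallel classes of size v/k = 3.
Total blocks must therefore be a multiple of 3: 9 = 3·3 + 0 ⇒ divisible ✓.
Greedy packing gives 3 candidate class(es). Each should be a full parallel class (size 3, covers all 9 points).
  Class 1 (3 blocks): {2,5,6}; {0,1,7}; {3,4,8}. Points covered: [0, 1, 2, 3, 4, 5, 6, 7, 8].
  Class 2 (3 blocks): {0,4,6}; {1,5,8}; {2,3,7}. Points covered: [0, 1, 2, 3, 4, 5, 6, 7, 8].
  Class 3 (3 blocks): {0,3,5}; {1,2,4}; {6,7,8}. Points covered: [0, 1, 2, 3, 4, 5, 6, 7, 8].
All classes full (size 3)? YES. All classes cover every point? YES.
Resolvable? YES.

YES


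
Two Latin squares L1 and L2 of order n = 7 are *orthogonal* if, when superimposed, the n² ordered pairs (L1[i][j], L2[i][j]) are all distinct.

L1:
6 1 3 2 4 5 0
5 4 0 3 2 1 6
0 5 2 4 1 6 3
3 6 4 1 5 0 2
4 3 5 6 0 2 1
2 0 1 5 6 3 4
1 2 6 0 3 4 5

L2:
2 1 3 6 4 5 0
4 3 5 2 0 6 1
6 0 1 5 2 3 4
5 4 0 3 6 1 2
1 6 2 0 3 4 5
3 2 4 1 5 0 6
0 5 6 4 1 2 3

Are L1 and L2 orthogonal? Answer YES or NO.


Form the n² = 49 superimposed pairs (L1[i][j], L2[i][j]), row by row (rows and columns indexed from 0):
row 0: (6,2) (1,1) (3,3) (2,6) (4,4) (5,5) (0,0)
row 1: (5,4) (4,3) (0,5) (3,2) (2,0) (1,6) (6,1)
row 2: (0,6) (5,0) (2,1) (4,5) (1,2) (6,3) (3,4)
row 3: (3,5) (6,4) (4,0) (1,3) (5,6) (0,1) (2,2)
row 4: (4,1) (3,6) (5,2) (6,0) (0,3) (2,4) (1,5)
row 5: (2,3) (0,2) (1,4) (5,1) (6,5) (3,0) (4,6)
row 6: (1,0) (2,5) (6,6) (0,4) (3,1) (4,2) (5,3)
Orthogonality requires all 49 pairs distinct.
Check by first coordinate: for each symbol s of L1, list the L2 entries in the n cells where L1 = s; they must all differ.
  L1 = 0: L2 entries (in reading order) 0, 5, 6, 1, 3, 2, 4 — all 7 distinct ✓
  L1 = 1: L2 entries (in reading order) 1, 6, 2, 3, 5, 4, 0 — all 7 distinct ✓
  L1 = 2: L2 entries (in reading order) 6, 0, 1, 2, 4, 3, 5 — all 7 distinct ✓
  L1 = 3: L2 entries (in reading order) 3, 2, 4, 5, 6, 0, 1 — all 7 distinct ✓
  L1 = 4: L2 entries (in reading order) 4, 3, 5, 0, 1, 6, 2 — all 7 distinct ✓
  L1 = 5: L2 entries (in reading order) 5, 4, 0, 6, 2, 1, 3 — all 7 distinct ✓
  L1 = 6: L2 entries (in reading order) 2, 1, 3, 4, 0, 5, 6 — all 7 distinct ✓
Every symbol of L1 meets every symbol of L2 exactly once, so all 49 pairs are distinct (49 of 49).
Conclusion: YES.

YES


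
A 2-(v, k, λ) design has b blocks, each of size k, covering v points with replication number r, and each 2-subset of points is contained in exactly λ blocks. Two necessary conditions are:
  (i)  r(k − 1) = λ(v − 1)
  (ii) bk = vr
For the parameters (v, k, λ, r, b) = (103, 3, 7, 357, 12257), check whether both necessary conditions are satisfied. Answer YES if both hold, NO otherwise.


Condition (i): r(k − 1) = 357·2 = 714; λ(v − 1) = 7·102 = 714. Match? YES.
Condition (ii): bk = 12257·3 = 36771; vr = 103·357 = 36771. Match? YES.
Both conditions hold? YES.

YES


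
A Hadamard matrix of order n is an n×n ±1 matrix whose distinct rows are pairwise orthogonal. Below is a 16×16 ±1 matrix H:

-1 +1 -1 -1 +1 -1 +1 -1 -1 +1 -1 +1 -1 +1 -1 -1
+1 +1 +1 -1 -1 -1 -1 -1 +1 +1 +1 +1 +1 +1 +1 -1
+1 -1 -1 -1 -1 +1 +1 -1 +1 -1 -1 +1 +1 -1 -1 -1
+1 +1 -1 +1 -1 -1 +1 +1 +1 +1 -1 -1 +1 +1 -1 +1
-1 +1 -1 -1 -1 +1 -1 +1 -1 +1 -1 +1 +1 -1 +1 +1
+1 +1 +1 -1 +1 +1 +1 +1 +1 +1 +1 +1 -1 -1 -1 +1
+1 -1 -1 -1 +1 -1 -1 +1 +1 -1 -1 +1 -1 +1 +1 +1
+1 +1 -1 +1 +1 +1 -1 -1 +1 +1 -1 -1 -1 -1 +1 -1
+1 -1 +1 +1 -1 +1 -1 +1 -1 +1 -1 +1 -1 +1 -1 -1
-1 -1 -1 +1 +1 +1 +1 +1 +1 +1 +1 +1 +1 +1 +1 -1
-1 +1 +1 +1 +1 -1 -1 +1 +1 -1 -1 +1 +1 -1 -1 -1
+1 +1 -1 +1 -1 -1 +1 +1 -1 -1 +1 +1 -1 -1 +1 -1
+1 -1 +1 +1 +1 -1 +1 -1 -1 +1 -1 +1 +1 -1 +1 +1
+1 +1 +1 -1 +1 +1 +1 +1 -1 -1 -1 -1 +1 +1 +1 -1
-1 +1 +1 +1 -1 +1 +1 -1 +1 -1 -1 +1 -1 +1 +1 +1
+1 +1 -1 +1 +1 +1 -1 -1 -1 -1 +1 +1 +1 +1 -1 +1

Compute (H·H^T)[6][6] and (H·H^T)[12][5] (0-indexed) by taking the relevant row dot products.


Row 5 of H: [1, 1, 1, -1, 1, 1, 1, 1, 1, 1, 1, 1, -1, -1, -1, 1].
Row 6 of H: [1, -1, -1, -1, 1, -1, -1, 1, 1, -1, -1, 1, -1, 1, 1, 1].
Row 12 of H: [1, -1, 1, 1, 1, -1, 1, -1, -1, 1, -1, 1, 1, -1, 1, 1].
(H·H^T)[6][6] = Σ_j H[6][j]·H[6][j] = (1)² + (-1)² + (-1)² + (-1)² + (1)² + (-1)² + (-1)² + (1)² + (1)² + (-1)² + (-1)² + (1)² + (-1)² + (1)² + (1)² + (1)² = 1 + 1 + 1 + 1 + 1 + 1 + 1 + 1 + 1 + 1 + 1 + 1 + 1 + 1 + 1 + 1 = 16.
(H·H^T)[12][5] = Σ_j H[12][j]·H[5][j] = (1)·(1) + (-1)·(1) + (1)·(1) + (1)·(-1) + (1)·(1) + (-1)·(1) + (1)·(1) + (-1)·(1) + (-1)·(1) + (1)·(1) + (-1)·(1) + (1)·(1) + (1)·(-1) + (-1)·(-1) + (1)·(-1) + (1)·(1) = 1 + -1 + 1 + -1 + 1 + -1 + 1 + -1 + -1 + 1 + -1 + 1 + -1 + 1 + -1 + 1 = 0.
So rows 12 and 5 are orthogonal; the diagonal entry equals n = 16.

(6,6) entry = 16; (12,5) entry = 0.


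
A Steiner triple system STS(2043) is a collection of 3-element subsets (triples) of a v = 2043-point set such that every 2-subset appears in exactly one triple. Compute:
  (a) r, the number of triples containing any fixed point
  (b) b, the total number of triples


An STS(v) is a 2-(v, 3, 1) BIBD: block size k = 3, λ = 1.
Replication: r(k − 1) = λ(v − 1) ⇒ r·2 = 2043 − 1 = 2042 ⇒ r = 1021.
Block count: b = v(v − 1)/6 = 2043·2042/6 = 4171806/6 = 695301.
(Check via bk = vr: 695301·3 = 2085903 = 2043·1021 = 2085903 ✓.)

r = 1021, b = 695301.


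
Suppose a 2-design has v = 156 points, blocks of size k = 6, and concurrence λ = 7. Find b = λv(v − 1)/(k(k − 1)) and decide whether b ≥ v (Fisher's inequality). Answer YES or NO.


b = λv(v − 1)/(k(k − 1)) = 7·156·155/(6·5) = 169260/30 = 5642.
Compare with v = 156: b ≥ v, so Fisher's inequality holds.

YES


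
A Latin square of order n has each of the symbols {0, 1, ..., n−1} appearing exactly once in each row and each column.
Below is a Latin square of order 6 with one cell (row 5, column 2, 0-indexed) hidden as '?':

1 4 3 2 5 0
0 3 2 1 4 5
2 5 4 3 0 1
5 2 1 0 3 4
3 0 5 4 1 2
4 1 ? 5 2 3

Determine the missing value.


Row 5 contains symbols [1, 2, 3, 4, 5] — missing [0].
Column 2 contains symbols [1, 2, 3, 4, 5] — missing [0].
The missing symbol must appear in both missing sets; intersection = [0].
Therefore the hidden value is 0.

Missing value = 0.


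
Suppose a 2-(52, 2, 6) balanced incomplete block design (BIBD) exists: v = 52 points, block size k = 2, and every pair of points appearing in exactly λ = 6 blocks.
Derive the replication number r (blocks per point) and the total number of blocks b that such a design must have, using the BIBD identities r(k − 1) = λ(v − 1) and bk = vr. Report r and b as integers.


Any 2-(v, k, λ) BIBD satisfies two necessary conditions:
  (i)  Each point sits in r blocks, and counting incidences through any fixed point gives r(k − 1) = λ(v − 1), so r = λ(v − 1)/(k − 1).
  (ii) Total incidences bk = vr, so b = vr/k.
Step 1: r = λ(v − 1)/(k − 1) = 6·(52 − 1)/(2 − 1) = 6·51/1 = 306/1 = 306.
Step 2: b = vr/k = 52·306/2 = 15912/2 = 7956.
Check integrality: r = 306 ∈ Z ✓, b = 7956 ∈ Z ✓.
(These identities are necessary conditions: they determine r and b for any design with these parameters, but do not by themselves prove that one exists.)

r = 306, b = 7956.


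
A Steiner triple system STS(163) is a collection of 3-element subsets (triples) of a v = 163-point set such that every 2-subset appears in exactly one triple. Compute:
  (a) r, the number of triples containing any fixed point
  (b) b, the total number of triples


An STS(v) is a 2-(v, 3, 1) BIBD: block size k = 3, λ = 1.
Replication: r(k − 1) = λ(v − 1) ⇒ r·2 = 163 − 1 = 162 ⇒ r = 81.
Block count: b = v(v − 1)/6 = 163·162/6 = 26406/6 = 4401.

r = 81, b = 4401.


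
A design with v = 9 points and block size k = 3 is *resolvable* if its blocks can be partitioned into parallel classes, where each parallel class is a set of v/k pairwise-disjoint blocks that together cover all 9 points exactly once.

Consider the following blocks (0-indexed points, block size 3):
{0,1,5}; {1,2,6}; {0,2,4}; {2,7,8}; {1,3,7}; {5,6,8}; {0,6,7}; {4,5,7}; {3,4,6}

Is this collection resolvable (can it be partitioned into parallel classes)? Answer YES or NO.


v = 9, block size k = 3, number of blocks = 9.
For resolvability, blocks must partition into parallel classes of size v/k = 3.
Total blocks must therefore be a multiple of 3: 9 = 3·3 + 0 ⇒ divisible ✓.
Consider block {1,2,6}. The only other block(s) in the collection disjoint from it are {4,5,7} — just 1 block(s). Any parallel class containing {1,2,6} would need 2 other blocks each disjoint from it, so no parallel class of size 3 can contain {1,2,6}.
Since every block must belong to some parallel class in a resolution, the collection cannot be partitioned into parallel classes.
Resolvable? NO.

NO
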